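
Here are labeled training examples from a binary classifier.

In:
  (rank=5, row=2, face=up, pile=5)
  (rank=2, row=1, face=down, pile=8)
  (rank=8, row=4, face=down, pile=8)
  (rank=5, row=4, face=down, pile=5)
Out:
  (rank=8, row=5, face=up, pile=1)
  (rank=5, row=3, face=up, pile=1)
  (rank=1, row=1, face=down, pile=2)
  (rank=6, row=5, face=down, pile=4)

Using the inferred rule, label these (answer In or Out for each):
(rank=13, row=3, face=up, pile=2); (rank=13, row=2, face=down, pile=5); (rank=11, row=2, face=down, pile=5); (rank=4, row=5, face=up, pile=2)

Out, In, In, Out

One predicate separates the groups cleanly: pile ≥ 5.
Out: (rank=13, row=3, face=up, pile=2), since pile = 2.
In: (rank=13, row=2, face=down, pile=5), since pile = 5.
In: (rank=11, row=2, face=down, pile=5), since pile = 5.
Out: (rank=4, row=5, face=up, pile=2), since pile = 2.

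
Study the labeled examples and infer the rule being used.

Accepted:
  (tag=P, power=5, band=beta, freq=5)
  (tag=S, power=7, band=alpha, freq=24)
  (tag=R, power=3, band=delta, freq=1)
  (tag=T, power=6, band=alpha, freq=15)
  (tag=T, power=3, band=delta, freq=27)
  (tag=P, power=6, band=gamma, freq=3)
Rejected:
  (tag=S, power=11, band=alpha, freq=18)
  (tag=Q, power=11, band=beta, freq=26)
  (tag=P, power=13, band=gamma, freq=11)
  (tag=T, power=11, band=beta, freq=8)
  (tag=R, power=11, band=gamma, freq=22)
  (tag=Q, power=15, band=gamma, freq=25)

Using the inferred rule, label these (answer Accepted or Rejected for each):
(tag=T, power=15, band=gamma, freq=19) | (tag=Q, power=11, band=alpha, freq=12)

The classifier is using: power ≤ 7.
(tag=T, power=15, band=gamma, freq=19): power = 15, does not fit → Rejected. (tag=Q, power=11, band=alpha, freq=12): power = 11, does not fit → Rejected.

Rejected, Rejected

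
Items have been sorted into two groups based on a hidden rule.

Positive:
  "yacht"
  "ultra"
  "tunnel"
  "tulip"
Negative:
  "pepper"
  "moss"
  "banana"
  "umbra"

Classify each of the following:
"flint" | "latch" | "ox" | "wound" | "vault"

Comparing the two groups points to one rule — contains 't'.

Positive, Positive, Negative, Negative, Positive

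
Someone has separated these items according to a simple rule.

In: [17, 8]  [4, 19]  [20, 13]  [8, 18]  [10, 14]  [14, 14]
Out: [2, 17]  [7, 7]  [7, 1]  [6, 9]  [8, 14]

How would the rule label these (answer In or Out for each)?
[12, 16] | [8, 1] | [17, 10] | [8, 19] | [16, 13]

The simplest hypothesis consistent with all the labels is: sum ≥ 23.
[12, 16] → 12+16 = 28 → In. [8, 1] → 8+1 = 9 → Out. [17, 10] → 17+10 = 27 → In. [8, 19] → 8+19 = 27 → In. [16, 13] → 16+13 = 29 → In.

In, Out, In, In, In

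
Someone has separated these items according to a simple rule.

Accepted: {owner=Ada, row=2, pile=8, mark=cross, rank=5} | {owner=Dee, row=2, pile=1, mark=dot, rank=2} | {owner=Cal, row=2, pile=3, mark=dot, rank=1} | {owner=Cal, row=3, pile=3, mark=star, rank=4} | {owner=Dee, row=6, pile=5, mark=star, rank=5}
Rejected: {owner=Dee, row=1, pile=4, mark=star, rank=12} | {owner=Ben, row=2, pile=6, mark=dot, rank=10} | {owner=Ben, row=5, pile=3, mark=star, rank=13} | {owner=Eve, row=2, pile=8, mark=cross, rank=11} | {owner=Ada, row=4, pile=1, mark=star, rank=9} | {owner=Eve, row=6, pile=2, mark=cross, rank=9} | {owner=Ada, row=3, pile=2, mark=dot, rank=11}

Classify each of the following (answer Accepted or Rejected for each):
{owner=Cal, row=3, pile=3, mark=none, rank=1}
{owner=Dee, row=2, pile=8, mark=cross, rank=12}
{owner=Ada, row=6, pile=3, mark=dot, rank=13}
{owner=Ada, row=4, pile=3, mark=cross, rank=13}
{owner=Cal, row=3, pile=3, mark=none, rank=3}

A rule that fits every label: rank ≤ 5 — true of each 'Accepted' example, false of each 'Rejected' one.

Accepted, Rejected, Rejected, Rejected, Accepted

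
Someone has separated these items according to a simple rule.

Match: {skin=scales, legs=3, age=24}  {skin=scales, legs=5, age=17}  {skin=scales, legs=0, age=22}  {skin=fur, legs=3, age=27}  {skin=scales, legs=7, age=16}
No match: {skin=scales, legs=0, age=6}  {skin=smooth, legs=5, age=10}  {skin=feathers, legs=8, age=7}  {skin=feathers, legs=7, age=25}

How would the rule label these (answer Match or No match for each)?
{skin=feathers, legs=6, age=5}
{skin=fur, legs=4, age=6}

The simplest hypothesis consistent with all the labels is: age ≥ 16 AND age ≠ 25.
No match: {skin=feathers, legs=6, age=5}, since age = 5.
No match: {skin=fur, legs=4, age=6}, since age = 6.

No match, No match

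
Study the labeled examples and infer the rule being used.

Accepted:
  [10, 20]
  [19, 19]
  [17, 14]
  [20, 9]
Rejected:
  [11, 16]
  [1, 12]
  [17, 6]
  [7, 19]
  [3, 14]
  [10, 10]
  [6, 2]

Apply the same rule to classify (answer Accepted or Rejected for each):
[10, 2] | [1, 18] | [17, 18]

Rejected, Rejected, Accepted

The pattern is that an item is 'Accepted' exactly when: sum ≥ 29.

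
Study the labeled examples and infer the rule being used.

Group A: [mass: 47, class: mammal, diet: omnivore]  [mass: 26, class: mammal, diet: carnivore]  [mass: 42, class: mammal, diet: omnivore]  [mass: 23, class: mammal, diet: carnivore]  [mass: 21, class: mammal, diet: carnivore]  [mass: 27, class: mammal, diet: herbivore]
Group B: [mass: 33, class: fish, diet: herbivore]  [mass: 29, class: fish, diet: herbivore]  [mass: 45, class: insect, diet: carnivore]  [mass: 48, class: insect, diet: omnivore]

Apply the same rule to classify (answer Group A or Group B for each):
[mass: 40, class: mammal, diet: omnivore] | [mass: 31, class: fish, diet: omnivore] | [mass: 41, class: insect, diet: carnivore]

Group A, Group B, Group B

The rule appears to be: class is mammal.
[mass: 40, class: mammal, diet: omnivore] — class is mammal, hence Group A.
[mass: 31, class: fish, diet: omnivore] — class is fish, hence Group B.
[mass: 41, class: insect, diet: carnivore] — class is insect, hence Group B.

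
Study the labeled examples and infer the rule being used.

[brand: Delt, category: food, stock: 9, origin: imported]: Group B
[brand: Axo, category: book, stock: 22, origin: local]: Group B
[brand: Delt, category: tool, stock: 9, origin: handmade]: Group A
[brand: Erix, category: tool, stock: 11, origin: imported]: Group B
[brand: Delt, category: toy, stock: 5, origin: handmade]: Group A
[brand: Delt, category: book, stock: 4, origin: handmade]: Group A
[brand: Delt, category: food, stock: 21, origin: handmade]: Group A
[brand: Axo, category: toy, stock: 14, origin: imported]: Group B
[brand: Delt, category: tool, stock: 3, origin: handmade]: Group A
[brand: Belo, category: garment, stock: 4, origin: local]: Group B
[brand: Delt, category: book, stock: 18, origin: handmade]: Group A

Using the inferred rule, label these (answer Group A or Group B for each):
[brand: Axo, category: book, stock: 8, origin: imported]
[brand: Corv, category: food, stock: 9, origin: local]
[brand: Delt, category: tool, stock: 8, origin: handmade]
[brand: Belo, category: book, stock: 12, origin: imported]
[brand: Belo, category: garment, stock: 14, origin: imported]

Group B, Group B, Group A, Group B, Group B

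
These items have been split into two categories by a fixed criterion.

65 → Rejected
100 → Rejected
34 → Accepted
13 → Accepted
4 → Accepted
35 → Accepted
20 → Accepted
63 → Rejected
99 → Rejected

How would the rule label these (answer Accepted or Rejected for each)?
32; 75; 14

Accepted, Rejected, Accepted

One predicate separates the groups cleanly: at most 35.
32: 32 ≤ 35 — has this property, so Accepted. 75: 75 > 35 — fails the rule, so Rejected. 14: 14 ≤ 35 — has this property, so Accepted.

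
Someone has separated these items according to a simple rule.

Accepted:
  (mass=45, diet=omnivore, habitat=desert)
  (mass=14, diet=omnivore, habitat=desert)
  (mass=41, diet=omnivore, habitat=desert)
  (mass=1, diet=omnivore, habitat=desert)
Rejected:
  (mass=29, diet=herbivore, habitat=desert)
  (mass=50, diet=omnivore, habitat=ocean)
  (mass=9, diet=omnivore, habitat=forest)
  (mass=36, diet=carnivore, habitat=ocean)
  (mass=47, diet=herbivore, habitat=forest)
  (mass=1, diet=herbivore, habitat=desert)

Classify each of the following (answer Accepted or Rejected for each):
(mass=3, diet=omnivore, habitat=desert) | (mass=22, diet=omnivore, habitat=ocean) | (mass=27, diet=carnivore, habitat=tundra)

The classifier is using: habitat is desert AND diet is omnivore.
(mass=3, diet=omnivore, habitat=desert) → habitat is desert, diet is omnivore → Accepted. (mass=22, diet=omnivore, habitat=ocean) → habitat is ocean, diet is omnivore → Rejected. (mass=27, diet=carnivore, habitat=tundra) → habitat is tundra, diet is carnivore → Rejected.

Accepted, Rejected, Rejected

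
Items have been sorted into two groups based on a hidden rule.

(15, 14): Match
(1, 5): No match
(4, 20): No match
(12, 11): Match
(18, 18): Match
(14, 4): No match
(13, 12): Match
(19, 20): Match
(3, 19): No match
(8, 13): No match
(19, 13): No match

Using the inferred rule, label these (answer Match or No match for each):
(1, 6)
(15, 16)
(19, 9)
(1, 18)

The rule appears to be: |first − second| ≤ 1.
(1, 6) — |1−6| = 5, hence No match.
(15, 16) — |15−16| = 1, hence Match.
(19, 9) — |19−9| = 10, hence No match.
(1, 18) — |1−18| = 17, hence No match.

No match, Match, No match, No match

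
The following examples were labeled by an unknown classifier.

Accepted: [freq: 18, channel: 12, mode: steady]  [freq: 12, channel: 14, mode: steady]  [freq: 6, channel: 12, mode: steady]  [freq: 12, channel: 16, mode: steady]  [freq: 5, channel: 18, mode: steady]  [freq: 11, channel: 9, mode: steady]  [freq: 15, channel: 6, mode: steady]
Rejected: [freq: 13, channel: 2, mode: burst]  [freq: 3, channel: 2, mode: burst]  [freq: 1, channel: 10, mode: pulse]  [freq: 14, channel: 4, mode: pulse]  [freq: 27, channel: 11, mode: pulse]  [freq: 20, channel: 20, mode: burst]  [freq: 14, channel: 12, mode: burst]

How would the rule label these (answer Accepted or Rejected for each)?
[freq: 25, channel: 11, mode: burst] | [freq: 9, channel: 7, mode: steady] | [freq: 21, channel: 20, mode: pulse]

Rejected, Accepted, Rejected

Every 'Accepted' example satisfies: mode is steady. None of the 'Rejected' examples do.
[freq: 25, channel: 11, mode: burst] → mode is burst → Rejected. [freq: 9, channel: 7, mode: steady] → mode is steady → Accepted. [freq: 21, channel: 20, mode: pulse] → mode is pulse → Rejected.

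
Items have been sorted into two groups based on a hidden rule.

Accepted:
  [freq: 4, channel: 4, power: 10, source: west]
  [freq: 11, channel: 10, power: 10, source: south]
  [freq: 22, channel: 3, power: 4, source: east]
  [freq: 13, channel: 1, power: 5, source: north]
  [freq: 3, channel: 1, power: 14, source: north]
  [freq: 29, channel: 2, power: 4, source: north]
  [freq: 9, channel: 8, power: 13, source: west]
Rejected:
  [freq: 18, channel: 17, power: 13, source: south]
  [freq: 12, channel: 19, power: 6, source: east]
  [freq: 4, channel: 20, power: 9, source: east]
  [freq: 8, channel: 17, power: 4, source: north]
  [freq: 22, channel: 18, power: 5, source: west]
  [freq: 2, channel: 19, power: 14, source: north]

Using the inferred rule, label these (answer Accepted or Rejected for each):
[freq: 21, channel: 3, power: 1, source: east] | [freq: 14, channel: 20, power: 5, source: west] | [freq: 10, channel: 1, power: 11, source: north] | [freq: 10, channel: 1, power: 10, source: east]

The classifier is using: channel ≤ 10.
[freq: 21, channel: 3, power: 1, source: east] → channel = 3 → Accepted.
[freq: 14, channel: 20, power: 5, source: west] → channel = 20 → Rejected.
[freq: 10, channel: 1, power: 11, source: north] → channel = 1 → Accepted.
[freq: 10, channel: 1, power: 10, source: east] → channel = 1 → Accepted.

Accepted, Rejected, Accepted, Accepted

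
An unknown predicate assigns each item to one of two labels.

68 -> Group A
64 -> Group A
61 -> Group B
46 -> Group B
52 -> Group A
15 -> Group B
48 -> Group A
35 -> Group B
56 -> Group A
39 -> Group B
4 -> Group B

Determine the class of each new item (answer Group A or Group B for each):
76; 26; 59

Group A, Group B, Group B

One predicate separates the groups cleanly: even AND at least 48.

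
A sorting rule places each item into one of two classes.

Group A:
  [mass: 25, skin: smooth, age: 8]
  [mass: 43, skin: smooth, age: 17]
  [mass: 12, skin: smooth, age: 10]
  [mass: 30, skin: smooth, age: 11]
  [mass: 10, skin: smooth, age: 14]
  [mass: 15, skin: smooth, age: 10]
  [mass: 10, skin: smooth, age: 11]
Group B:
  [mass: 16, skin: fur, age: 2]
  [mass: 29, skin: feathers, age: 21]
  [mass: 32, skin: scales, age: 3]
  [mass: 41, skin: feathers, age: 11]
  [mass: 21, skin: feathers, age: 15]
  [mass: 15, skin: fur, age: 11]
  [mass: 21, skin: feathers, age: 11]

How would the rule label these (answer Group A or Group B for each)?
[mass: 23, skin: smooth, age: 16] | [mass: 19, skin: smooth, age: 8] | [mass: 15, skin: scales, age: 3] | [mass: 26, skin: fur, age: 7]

Group A, Group A, Group B, Group B

Rule: skin is smooth. This holds for each 'Group A' example and fails for each 'Group B' one.
[mass: 23, skin: smooth, age: 16]: skin is smooth — qualifies, so Group A. [mass: 19, skin: smooth, age: 8]: skin is smooth — qualifies, so Group A. [mass: 15, skin: scales, age: 3]: skin is scales — does not fit, so Group B. [mass: 26, skin: fur, age: 7]: skin is fur — does not fit, so Group B.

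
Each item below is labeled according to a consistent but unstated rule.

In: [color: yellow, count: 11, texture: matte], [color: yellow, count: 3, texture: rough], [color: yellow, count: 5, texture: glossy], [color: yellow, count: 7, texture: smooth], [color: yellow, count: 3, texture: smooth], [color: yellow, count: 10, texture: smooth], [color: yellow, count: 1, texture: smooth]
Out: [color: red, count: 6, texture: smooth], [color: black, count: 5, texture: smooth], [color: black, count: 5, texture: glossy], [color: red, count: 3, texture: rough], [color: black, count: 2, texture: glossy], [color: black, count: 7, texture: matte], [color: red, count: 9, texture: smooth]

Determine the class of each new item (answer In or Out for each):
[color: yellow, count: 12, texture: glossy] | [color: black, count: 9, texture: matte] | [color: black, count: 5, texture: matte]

In, Out, Out

The classifier is using: color is yellow.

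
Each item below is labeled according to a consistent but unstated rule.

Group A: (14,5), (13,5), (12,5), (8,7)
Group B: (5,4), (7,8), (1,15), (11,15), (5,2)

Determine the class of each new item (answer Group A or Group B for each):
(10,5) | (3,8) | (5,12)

Group A, Group B, Group B

The distinguishing property — first > second AND second is odd — holds for all the 'Group A' cases and none of the 'Group B' cases.
(10,5): 10 > 5, second 5 — satisfies this, so Group A.
(3,8): 3 < 8, second 8 — does not satisfy this, so Group B.
(5,12): 5 < 12, second 12 — does not satisfy this, so Group B.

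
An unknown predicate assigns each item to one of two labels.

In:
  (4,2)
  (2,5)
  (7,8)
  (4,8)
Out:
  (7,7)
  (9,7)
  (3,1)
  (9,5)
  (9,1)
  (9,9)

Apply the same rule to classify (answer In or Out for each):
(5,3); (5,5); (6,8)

Out, Out, In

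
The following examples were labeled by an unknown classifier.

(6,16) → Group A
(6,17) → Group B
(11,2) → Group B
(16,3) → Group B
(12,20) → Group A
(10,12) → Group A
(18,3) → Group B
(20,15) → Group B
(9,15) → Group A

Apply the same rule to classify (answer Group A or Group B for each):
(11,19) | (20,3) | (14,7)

'Group A' ⟺ sum is even.

Group A, Group B, Group B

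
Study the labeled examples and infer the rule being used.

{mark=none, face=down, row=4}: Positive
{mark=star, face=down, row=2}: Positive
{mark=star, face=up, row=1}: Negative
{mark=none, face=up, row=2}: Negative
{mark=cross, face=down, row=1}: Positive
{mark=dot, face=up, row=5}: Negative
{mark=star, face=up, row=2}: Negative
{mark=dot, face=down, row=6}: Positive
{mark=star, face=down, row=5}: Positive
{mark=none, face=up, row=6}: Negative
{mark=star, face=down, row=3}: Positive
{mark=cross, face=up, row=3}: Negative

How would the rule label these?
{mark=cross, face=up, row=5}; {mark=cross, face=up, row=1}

Negative, Negative

Rule: face is down. This holds for each 'Positive' example and fails for each 'Negative' one.
{mark=cross, face=up, row=5}: Negative (face is up).
{mark=cross, face=up, row=1}: Negative (face is up).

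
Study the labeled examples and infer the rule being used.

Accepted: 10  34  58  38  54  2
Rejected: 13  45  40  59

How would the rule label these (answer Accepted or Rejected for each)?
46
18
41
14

Accepted, Accepted, Rejected, Accepted

The rule appears to be: ≡ 2 (mod 4).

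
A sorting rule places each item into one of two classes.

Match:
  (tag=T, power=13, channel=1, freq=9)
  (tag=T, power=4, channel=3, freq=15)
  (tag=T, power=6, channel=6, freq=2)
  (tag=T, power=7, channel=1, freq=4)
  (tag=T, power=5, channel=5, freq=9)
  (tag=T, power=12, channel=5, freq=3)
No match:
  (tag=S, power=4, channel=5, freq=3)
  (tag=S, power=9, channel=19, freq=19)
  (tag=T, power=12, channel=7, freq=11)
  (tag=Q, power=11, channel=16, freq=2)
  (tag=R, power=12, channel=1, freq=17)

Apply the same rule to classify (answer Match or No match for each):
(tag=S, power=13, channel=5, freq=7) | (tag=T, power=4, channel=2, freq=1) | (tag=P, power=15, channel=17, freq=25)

The pattern is that an item is 'Match' exactly when: tag is T AND channel ≤ 6.
(tag=S, power=13, channel=5, freq=7) → tag is S, channel = 5 → No match.
(tag=T, power=4, channel=2, freq=1) → tag is T, channel = 2 → Match.
(tag=P, power=15, channel=17, freq=25) → tag is P, channel = 17 → No match.

No match, Match, No match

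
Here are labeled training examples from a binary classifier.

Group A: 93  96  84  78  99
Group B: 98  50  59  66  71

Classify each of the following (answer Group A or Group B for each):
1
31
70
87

'Group A' ⟺ multiple of 3 AND at least 71.
1 → 1 = 3·0 + 1, 1 < 71 → Group B.
31 → 31 = 3·10 + 1, 31 < 71 → Group B.
70 → 70 = 3·23 + 1, 70 < 71 → Group B.
87 → 87 = 3·29, 87 ≥ 71 → Group A.

Group B, Group B, Group B, Group A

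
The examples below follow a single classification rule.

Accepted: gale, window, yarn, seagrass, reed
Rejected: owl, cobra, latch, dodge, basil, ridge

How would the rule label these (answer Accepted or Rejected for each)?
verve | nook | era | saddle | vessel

Rejected, Accepted, Rejected, Accepted, Accepted

'Accepted' ⟺ even length.
verve → length 5 → Rejected.
nook → length 4 → Accepted.
era → length 3 → Rejected.
saddle → length 6 → Accepted.
vessel → length 6 → Accepted.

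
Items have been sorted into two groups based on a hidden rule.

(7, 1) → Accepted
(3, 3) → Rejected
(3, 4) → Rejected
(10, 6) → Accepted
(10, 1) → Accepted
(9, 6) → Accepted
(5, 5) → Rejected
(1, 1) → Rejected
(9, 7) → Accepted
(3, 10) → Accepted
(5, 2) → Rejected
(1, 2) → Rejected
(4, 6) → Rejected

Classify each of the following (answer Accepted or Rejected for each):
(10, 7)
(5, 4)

Accepted, Rejected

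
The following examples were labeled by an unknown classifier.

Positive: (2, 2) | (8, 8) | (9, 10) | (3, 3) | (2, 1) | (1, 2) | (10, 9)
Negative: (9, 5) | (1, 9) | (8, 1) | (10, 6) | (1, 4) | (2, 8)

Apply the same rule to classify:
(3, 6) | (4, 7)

Negative, Negative

One predicate separates the groups cleanly: |first − second| ≤ 1.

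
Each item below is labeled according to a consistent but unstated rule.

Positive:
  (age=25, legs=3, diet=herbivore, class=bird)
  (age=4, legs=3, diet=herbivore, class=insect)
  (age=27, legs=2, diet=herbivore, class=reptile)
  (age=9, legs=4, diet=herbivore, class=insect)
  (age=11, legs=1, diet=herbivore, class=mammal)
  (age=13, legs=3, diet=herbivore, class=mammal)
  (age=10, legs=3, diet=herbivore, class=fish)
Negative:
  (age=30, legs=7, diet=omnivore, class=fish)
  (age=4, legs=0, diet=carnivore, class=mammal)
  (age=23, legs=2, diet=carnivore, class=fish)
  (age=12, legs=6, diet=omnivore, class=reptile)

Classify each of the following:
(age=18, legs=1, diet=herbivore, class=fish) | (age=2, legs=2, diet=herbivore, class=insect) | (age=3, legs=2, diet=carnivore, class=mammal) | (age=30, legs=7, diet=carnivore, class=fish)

Comparing the two groups points to one rule — diet is herbivore.
(age=18, legs=1, diet=herbivore, class=fish): diet is herbivore — meets the rule, so Positive. (age=2, legs=2, diet=herbivore, class=insect): diet is herbivore — meets the rule, so Positive. (age=3, legs=2, diet=carnivore, class=mammal): diet is carnivore — doesn't qualify, so Negative. (age=30, legs=7, diet=carnivore, class=fish): diet is carnivore — doesn't qualify, so Negative.

Positive, Positive, Negative, Negative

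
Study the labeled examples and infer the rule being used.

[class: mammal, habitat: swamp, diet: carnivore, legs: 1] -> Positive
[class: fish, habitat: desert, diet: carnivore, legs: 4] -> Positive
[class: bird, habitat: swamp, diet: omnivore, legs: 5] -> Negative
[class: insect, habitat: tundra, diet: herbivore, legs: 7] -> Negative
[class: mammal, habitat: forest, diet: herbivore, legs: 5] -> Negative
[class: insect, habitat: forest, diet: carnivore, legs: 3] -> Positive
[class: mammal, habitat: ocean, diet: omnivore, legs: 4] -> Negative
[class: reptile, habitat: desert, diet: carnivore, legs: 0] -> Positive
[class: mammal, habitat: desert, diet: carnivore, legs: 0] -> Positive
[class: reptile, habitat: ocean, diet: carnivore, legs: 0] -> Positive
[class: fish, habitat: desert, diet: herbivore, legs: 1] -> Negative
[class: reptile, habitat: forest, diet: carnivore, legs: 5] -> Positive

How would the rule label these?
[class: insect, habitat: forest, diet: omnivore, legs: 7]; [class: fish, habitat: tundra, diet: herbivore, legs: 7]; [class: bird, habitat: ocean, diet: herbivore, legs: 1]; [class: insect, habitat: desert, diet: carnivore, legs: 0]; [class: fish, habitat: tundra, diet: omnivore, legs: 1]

Negative, Negative, Negative, Positive, Negative

One predicate separates the groups cleanly: diet is carnivore.
[class: insect, habitat: forest, diet: omnivore, legs: 7]: diet is omnivore — fails this test, so Negative. [class: fish, habitat: tundra, diet: herbivore, legs: 7]: diet is herbivore — fails this test, so Negative. [class: bird, habitat: ocean, diet: herbivore, legs: 1]: diet is herbivore — fails this test, so Negative. [class: insect, habitat: desert, diet: carnivore, legs: 0]: diet is carnivore — fits, so Positive. [class: fish, habitat: tundra, diet: omnivore, legs: 1]: diet is omnivore — fails this test, so Negative.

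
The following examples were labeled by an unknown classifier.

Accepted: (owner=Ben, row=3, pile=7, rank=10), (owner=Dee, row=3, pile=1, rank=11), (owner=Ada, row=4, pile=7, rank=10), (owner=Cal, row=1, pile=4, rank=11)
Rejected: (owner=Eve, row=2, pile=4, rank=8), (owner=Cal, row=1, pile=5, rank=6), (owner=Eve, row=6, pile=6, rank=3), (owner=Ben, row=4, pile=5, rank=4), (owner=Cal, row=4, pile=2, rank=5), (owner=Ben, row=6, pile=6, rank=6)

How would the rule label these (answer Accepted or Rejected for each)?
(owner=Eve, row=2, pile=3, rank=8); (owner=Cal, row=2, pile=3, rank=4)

One predicate separates the groups cleanly: rank ≥ 10.
(owner=Eve, row=2, pile=3, rank=8): rank = 8, lacks this property → Rejected.
(owner=Cal, row=2, pile=3, rank=4): rank = 4, lacks this property → Rejected.

Rejected, Rejected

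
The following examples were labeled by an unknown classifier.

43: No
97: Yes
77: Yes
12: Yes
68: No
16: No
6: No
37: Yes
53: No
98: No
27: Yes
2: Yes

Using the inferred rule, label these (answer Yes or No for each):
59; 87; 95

No, Yes, No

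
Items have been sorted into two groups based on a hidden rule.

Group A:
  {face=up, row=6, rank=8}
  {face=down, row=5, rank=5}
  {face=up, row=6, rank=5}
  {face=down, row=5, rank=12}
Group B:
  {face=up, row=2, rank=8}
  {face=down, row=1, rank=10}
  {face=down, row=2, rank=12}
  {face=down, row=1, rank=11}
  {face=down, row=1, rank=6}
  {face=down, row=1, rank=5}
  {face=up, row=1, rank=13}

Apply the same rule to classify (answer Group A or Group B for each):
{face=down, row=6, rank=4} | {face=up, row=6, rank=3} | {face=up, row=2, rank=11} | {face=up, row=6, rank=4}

The classifier is using: row ≥ 5.
{face=down, row=6, rank=4} → row = 6 → Group A.
{face=up, row=6, rank=3} → row = 6 → Group A.
{face=up, row=2, rank=11} → row = 2 → Group B.
{face=up, row=6, rank=4} → row = 6 → Group A.

Group A, Group A, Group B, Group A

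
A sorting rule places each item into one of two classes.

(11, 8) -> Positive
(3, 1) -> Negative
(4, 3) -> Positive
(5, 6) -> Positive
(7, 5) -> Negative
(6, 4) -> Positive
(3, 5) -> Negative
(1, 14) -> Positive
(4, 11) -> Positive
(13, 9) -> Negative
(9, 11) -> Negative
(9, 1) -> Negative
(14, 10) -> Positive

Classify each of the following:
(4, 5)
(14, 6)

Positive, Positive

Comparing the two groups points to one rule — product is even.
(4, 5) → 4·5 = 20 → Positive. (14, 6) → 14·6 = 84 → Positive.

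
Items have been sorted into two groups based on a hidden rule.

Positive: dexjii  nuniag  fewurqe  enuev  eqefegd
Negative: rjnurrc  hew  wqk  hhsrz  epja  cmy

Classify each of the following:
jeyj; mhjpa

Negative, Negative

Rule: has ≥ 3 vowels. This holds for each 'Positive' example and fails for each 'Negative' one.
Negative: jeyj, since 1 vowel.
Negative: mhjpa, since 1 vowel.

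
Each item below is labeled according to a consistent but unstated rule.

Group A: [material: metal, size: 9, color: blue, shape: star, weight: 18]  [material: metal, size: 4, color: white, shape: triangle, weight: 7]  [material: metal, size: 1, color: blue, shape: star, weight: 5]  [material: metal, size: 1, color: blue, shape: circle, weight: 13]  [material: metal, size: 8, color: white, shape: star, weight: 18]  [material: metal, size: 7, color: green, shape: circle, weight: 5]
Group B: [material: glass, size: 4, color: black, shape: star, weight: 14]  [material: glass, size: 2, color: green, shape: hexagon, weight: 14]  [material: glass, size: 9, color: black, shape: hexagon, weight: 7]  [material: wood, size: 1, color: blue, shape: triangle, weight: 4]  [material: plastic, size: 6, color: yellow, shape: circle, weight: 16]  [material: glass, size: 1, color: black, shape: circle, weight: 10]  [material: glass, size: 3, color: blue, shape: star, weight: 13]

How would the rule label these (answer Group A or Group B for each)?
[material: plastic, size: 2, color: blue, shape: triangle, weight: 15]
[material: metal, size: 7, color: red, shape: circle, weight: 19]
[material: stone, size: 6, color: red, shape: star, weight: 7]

Group B, Group A, Group B

Rule: material is metal. This holds for each 'Group A' example and fails for each 'Group B' one.
[material: plastic, size: 2, color: blue, shape: triangle, weight: 15]: material is plastic — doesn't match, so Group B. [material: metal, size: 7, color: red, shape: circle, weight: 19]: material is metal — qualifies, so Group A. [material: stone, size: 6, color: red, shape: star, weight: 7]: material is stone — doesn't match, so Group B.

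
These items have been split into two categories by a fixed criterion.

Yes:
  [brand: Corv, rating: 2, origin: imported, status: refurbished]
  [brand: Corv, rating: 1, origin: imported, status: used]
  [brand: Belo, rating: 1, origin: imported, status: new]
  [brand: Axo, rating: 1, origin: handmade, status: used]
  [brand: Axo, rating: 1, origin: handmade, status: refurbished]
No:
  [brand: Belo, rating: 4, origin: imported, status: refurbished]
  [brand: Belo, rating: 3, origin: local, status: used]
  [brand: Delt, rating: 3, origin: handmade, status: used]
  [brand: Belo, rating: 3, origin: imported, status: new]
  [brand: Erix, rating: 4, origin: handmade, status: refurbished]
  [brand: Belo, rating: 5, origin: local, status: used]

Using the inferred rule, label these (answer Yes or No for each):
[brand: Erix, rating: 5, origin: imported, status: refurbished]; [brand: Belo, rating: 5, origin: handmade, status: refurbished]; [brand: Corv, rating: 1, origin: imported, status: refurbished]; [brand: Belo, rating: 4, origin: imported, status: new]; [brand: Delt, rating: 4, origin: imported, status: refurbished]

One predicate separates the groups cleanly: rating ≤ 2.

No, No, Yes, No, No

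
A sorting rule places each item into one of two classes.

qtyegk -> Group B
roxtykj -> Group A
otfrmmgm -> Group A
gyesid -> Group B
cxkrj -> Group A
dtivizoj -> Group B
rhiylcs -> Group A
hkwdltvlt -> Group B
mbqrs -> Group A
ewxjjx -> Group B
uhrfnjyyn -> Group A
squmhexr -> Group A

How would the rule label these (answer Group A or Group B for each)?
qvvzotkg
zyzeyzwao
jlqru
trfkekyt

Group B, Group B, Group A, Group A

Every 'Group A' example satisfies: contains 'r'. None of the 'Group B' examples do.
qvvzotkg → no 'r' → Group B.
zyzeyzwao → no 'r' → Group B.
jlqru → has 'r' → Group A.
trfkekyt → has 'r' → Group A.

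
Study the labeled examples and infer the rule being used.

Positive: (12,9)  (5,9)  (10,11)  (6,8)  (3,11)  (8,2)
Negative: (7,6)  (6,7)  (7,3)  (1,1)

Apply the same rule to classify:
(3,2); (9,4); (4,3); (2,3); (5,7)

Negative, Positive, Negative, Negative, Negative

A rule that fits every label: max ≥ 8 — true of each 'Positive' example, false of each 'Negative' one.
(3,2): max 3 — does not pass, so Negative. (9,4): max 9 — has this property, so Positive. (4,3): max 4 — does not pass, so Negative. (2,3): max 3 — does not pass, so Negative. (5,7): max 7 — does not pass, so Negative.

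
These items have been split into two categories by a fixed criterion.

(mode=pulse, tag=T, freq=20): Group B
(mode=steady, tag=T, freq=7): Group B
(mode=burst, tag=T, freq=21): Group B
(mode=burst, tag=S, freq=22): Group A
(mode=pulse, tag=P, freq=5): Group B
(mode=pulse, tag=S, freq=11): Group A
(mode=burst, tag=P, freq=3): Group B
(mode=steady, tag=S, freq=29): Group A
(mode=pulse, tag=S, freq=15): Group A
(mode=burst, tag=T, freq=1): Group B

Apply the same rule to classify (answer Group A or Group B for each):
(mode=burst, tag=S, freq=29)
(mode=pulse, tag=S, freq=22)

Group A, Group A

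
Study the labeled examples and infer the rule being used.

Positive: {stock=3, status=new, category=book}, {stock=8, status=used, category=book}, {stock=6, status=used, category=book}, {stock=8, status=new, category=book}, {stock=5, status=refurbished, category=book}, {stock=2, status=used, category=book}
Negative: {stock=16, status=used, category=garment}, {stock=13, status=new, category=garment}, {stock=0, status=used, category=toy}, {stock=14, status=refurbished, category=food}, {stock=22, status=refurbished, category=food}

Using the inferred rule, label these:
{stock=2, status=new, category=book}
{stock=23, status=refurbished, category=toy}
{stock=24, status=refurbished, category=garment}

Positive, Negative, Negative

Looking at the examples, the only property every 'Positive' case has and every 'Negative' case lacks is: category is book.
{stock=2, status=new, category=book} → category is book → Positive. {stock=23, status=refurbished, category=toy} → category is toy → Negative. {stock=24, status=refurbished, category=garment} → category is garment → Negative.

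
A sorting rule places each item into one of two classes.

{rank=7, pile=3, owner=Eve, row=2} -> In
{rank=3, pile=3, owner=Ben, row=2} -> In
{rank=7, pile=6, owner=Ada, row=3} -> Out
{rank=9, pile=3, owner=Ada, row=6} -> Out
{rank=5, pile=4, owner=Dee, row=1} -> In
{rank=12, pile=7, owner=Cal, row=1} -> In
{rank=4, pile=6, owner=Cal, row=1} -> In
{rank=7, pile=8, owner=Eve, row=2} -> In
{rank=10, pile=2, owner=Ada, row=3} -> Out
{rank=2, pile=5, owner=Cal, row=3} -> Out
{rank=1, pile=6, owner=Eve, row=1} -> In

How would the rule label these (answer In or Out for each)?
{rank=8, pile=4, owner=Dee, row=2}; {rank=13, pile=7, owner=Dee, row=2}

Rule: row ≤ 2. This holds for each 'In' example and fails for each 'Out' one.
In: {rank=8, pile=4, owner=Dee, row=2}, since row = 2.
In: {rank=13, pile=7, owner=Dee, row=2}, since row = 2.

In, In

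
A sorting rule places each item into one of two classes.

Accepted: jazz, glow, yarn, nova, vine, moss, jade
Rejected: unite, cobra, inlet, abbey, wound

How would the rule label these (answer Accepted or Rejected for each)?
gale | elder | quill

Accepted, Rejected, Rejected

One predicate separates the groups cleanly: even length.
gale: Accepted (length 4). elder: Rejected (length 5). quill: Rejected (length 5).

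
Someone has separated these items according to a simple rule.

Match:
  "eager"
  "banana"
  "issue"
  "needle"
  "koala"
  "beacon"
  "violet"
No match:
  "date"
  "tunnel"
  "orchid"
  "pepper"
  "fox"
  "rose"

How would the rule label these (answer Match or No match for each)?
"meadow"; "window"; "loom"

Match, No match, No match

The pattern is that an item is 'Match' exactly when: has ≥ 3 vowels.
"meadow" → 3 vowels → Match. "window" → 2 vowels → No match. "loom" → 2 vowels → No match.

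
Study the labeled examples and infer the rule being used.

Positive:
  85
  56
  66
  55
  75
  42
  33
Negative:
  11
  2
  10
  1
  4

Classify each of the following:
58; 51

Positive, Positive

The distinguishing property — at least 33 — holds for all the 'Positive' cases and none of the 'Negative' cases.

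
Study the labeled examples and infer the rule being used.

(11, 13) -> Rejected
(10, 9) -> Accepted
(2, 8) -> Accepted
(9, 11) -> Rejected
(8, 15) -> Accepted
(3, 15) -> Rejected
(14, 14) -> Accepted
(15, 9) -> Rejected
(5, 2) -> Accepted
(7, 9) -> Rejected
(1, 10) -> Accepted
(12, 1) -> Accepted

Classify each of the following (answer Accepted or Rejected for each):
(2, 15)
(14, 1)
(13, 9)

Accepted, Accepted, Rejected

Looking at the examples, the only property every 'Accepted' case has and every 'Rejected' case lacks is: product is even.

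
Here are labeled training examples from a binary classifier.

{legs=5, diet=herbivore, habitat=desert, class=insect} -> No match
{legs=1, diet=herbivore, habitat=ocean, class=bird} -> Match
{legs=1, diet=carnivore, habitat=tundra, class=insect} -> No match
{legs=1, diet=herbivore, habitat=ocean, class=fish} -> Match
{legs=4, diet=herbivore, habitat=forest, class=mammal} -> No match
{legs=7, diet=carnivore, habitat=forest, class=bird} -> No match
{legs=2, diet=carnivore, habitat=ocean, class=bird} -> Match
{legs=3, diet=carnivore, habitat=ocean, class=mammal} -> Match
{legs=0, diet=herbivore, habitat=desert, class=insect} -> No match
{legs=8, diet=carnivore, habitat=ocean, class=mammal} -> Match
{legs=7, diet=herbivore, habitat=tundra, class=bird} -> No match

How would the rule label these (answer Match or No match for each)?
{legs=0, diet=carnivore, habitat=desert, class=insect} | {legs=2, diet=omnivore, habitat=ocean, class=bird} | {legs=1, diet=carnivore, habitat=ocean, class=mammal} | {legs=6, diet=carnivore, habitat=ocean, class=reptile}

No match, Match, Match, Match

Looking at the examples, the only property every 'Match' case has and every 'No match' case lacks is: habitat is ocean.
{legs=0, diet=carnivore, habitat=desert, class=insect}: habitat is desert, does not satisfy this → No match.
{legs=2, diet=omnivore, habitat=ocean, class=bird}: habitat is ocean, satisfies this → Match.
{legs=1, diet=carnivore, habitat=ocean, class=mammal}: habitat is ocean, satisfies this → Match.
{legs=6, diet=carnivore, habitat=ocean, class=reptile}: habitat is ocean, satisfies this → Match.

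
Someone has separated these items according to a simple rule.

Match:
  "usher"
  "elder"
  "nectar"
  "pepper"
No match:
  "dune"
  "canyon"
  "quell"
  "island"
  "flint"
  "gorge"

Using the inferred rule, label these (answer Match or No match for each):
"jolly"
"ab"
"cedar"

No match, No match, Match

One predicate separates the groups cleanly: ends with 'r'.
"jolly" → ends with 'y' → No match.
"ab" → ends with 'b' → No match.
"cedar" → ends with 'r' → Match.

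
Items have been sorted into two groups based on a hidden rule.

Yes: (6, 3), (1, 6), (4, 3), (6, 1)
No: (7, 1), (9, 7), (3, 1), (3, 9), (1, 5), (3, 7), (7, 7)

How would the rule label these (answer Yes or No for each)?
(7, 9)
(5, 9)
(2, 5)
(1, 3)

No, No, Yes, No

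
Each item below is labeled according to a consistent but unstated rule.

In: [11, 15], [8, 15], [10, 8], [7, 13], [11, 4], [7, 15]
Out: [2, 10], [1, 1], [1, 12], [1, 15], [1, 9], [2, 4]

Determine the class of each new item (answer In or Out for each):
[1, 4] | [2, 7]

The pattern is that an item is 'In' exactly when: first ≥ 4.

Out, Out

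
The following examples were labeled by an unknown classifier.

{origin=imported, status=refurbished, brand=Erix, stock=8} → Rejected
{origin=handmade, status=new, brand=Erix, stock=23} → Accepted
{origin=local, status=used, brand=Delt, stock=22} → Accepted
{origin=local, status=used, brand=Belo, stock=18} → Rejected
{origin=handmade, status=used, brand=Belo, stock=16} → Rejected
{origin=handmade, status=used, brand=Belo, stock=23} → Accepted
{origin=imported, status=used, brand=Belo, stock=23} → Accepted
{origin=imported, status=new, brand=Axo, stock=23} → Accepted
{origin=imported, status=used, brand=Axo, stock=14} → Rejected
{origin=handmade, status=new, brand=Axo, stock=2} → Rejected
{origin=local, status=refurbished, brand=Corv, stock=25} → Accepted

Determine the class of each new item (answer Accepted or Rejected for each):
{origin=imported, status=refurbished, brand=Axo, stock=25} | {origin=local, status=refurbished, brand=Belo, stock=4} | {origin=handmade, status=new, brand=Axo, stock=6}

Accepted, Rejected, Rejected

A rule that fits every label: stock ≥ 22 — true of each 'Accepted' example, false of each 'Rejected' one.
{origin=imported, status=refurbished, brand=Axo, stock=25} → stock = 25 → Accepted. {origin=local, status=refurbished, brand=Belo, stock=4} → stock = 4 → Rejected. {origin=handmade, status=new, brand=Axo, stock=6} → stock = 6 → Rejected.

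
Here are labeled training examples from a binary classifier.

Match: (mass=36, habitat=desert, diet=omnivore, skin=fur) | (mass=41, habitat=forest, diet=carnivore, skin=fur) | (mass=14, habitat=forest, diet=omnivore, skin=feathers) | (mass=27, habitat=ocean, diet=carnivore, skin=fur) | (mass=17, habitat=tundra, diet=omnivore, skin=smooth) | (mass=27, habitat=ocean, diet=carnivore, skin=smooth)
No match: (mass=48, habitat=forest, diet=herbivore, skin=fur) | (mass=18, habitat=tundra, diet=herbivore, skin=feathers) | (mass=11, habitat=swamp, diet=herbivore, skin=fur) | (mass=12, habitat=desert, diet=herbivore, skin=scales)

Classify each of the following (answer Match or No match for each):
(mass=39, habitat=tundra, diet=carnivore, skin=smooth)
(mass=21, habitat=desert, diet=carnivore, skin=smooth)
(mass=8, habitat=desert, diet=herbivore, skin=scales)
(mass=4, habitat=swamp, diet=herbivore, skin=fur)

'Match' ⟺ diet is not herbivore.
(mass=39, habitat=tundra, diet=carnivore, skin=smooth) → diet is carnivore → Match. (mass=21, habitat=desert, diet=carnivore, skin=smooth) → diet is carnivore → Match. (mass=8, habitat=desert, diet=herbivore, skin=scales) → diet is herbivore → No match. (mass=4, habitat=swamp, diet=herbivore, skin=fur) → diet is herbivore → No match.

Match, Match, No match, No match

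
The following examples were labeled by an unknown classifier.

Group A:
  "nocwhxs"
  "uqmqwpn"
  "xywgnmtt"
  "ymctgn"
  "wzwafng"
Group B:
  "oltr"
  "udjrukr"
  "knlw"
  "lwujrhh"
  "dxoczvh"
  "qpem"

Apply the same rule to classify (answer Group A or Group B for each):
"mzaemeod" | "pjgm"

Group B, Group B

The common property of the 'Group A' items is: length ≥ 6 AND contains 'n'. No 'Group B' item has it.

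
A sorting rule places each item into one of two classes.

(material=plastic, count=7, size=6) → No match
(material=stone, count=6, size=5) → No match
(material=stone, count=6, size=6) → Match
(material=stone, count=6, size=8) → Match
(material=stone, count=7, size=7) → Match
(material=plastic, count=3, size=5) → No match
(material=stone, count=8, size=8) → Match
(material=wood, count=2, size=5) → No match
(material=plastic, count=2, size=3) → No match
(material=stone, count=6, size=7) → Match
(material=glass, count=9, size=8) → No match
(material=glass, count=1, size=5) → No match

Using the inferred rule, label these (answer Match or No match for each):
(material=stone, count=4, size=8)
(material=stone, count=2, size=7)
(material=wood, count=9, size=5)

Match, Match, No match

One predicate separates the groups cleanly: material is stone AND size ≥ 6.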